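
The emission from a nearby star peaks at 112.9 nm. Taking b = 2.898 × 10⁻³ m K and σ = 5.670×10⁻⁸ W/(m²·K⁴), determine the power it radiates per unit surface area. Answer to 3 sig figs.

Wien's law: T = b/λ_max = 2.898×10⁻³/1.129×10⁻⁷ = 25668.7 K.
Then I = σT⁴ = 5.670×10⁻⁸×(25668.7)⁴ = 2.46×10¹⁰ W/m².

I ≈ 2.46×10¹⁰ W/m²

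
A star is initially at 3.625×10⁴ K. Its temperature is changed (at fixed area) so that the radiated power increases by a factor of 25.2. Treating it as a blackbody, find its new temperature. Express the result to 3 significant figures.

T₂ ≈ 8.12×10⁴ K

P ∝ T⁴, so T₂/T₁ = (P₂/P₁)^(1/4) = (25.2)^(1/4) = 2.24053.
T₂ = 3.625×10⁴ × 2.24053 = 8.12×10⁴ K.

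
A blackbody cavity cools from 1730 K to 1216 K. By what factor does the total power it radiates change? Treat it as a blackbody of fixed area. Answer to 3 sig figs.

P ∝ T⁴, so P₂/P₁ = (T₂/T₁)⁴ = (1216/1730)⁴ = (0.702890)⁴ = 0.244.

P₂/P₁ ≈ 0.244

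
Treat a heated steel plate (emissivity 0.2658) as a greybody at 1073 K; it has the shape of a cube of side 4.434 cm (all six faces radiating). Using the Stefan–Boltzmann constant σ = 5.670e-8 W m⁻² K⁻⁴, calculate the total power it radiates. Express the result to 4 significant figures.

P ≈ 235.7 W

Area A = 6s² = 6×(0.04434 m)² = 0.0117962 m².
P = εσAT⁴ = 0.2658 × 5.670×10⁻⁸ × 0.0117962 × (1073)⁴ = 235.7 W.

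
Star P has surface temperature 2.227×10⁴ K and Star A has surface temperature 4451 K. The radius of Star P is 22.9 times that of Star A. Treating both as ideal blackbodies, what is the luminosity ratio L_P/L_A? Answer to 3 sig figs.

L ∝ R²T⁴, so L_P/L_A = (R_P/R_A)²(T_P/T_A)⁴ = (22.9)² × (2.227×10⁴/4451)⁴ = 524.41 × 626.687 = 3.29×10⁵.

L_P/L_A ≈ 3.29×10⁵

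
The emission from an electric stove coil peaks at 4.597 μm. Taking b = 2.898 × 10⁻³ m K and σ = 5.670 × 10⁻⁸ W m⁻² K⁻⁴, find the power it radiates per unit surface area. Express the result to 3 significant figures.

Wien's law: T = b/λ_max = 2.898×10⁻³/4.597×10⁻⁶ = 630.411 K.
Then I = σT⁴ = 5.670×10⁻⁸×(630.411)⁴ = 8.96×10³ W/m².

I ≈ 8.96×10³ W/m²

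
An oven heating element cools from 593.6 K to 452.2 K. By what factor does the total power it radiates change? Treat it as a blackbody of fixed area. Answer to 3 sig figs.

P ∝ T⁴, so P₂/P₁ = (T₂/T₁)⁴ = (452.2/593.6)⁴ = (0.761792)⁴ = 0.337.

P₂/P₁ ≈ 0.337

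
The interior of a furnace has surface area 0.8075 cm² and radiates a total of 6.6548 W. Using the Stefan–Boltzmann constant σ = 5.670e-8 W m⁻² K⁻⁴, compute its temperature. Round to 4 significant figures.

T ≈ 1098 K

Area A = 0.8075 cm² = 8.075×10⁻⁵ m².
P = σAT⁴ ⇒ T = (P/(σA))^(1/4) = (6.6548/(5.670×10⁻⁸×8.075×10⁻⁵))^(1/4) = 1098 K.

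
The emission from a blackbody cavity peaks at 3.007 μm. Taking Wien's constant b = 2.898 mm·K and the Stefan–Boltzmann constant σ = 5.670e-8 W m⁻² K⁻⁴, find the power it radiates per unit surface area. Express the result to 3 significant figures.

Wien's law: T = b/λ_max = 2.898×10⁻³/3.007×10⁻⁶ = 963.751 K.
Then I = σT⁴ = 5.670×10⁻⁸×(963.751)⁴ = 4.89×10⁴ W/m².

I ≈ 4.89×10⁴ W/m²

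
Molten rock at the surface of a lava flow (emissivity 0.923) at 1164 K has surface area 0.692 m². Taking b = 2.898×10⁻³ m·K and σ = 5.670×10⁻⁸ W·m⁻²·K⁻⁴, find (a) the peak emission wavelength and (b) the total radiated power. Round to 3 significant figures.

(a) λ_max = b/T = 2.898×10⁻³/1164 = 2.490×10⁻⁶ m = 2.49×10³ nm.
Area A = 0.692 m².
(b) P = εσAT⁴ = 0.923×5.670×10⁻⁸×0.692×(1164)⁴ = 6.65×10⁴ W.

λ_max ≈ 2.49×10³ nm; P ≈ 6.65×10⁴ W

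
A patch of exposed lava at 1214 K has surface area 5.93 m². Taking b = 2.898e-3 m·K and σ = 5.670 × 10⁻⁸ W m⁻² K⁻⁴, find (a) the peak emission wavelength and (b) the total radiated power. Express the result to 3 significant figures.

λ_max ≈ 2.39 μm; P ≈ 7.30×10⁵ W

(a) λ_max = b/T = 2.898×10⁻³/1214 = 2.387×10⁻⁶ m = 2.39 μm.
Area A = 5.93 m².
(b) P = σAT⁴ = 5.670×10⁻⁸×5.93×(1214)⁴ = 7.30×10⁵ W.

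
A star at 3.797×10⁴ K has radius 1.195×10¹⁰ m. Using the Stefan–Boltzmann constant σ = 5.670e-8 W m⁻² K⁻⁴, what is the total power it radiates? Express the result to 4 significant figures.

Surface area A = 4πR² = 4π(1.195×10¹⁰ m)² = 1.79451×10²¹ m².
P = σAT⁴ = 5.670×10⁻⁸ × 1.79451×10²¹ × (3.797×10⁴)⁴ = 2.115×10³² W.

P ≈ 2.115×10³² W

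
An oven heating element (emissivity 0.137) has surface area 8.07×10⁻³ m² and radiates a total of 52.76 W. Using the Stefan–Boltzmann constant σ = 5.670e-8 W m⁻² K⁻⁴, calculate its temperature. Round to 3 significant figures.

Area A = 8.07×10⁻³ m².
P = εσAT⁴ ⇒ T = (P/(εσA))^(1/4) = (52.76/(0.137×5.670×10⁻⁸×8.07×10⁻³))^(1/4) = 958 K.

T ≈ 958 K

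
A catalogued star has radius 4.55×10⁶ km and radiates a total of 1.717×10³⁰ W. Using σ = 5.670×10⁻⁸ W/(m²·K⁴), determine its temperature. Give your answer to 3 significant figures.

T ≈ 1.85×10⁴ K

Surface area A = 4πR² = 4π(4.55×10⁹ m)² = 2.60155×10²⁰ m².
P = σAT⁴ ⇒ T = (P/(σA))^(1/4) = (1.717×10³⁰/(5.670×10⁻⁸×2.60155×10²⁰))^(1/4) = 1.85×10⁴ K.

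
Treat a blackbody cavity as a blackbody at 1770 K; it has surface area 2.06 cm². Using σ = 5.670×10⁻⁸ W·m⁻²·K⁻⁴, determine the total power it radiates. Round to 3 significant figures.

Area A = 2.06 cm² = 2.06×10⁻⁴ m².
P = σAT⁴ = 5.670×10⁻⁸ × 2.06×10⁻⁴ × (1770)⁴ = 115 W.

P ≈ 115 W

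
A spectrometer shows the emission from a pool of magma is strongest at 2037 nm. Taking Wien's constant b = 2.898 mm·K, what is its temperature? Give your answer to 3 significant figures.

T ≈ 1.42×10³ K

Wien's law gives T = b/λ_max = (2.898×10⁻³ m·K)/(2.037×10⁻⁶ m) = 1.42×10³ K.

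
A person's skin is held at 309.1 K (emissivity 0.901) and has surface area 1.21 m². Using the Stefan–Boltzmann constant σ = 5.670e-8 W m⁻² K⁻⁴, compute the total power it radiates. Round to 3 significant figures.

Area A = 1.21 m².
P = εσAT⁴ = 0.901 × 5.670×10⁻⁸ × 1.21 × (309.1)⁴ = 564 W.

P ≈ 564 W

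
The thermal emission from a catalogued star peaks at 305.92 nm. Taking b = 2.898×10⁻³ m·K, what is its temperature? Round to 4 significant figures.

T ≈ 9473 K

Wien's law gives T = b/λ_max = (2.898×10⁻³ m·K)/(3.0592×10⁻⁷ m) = 9473 K.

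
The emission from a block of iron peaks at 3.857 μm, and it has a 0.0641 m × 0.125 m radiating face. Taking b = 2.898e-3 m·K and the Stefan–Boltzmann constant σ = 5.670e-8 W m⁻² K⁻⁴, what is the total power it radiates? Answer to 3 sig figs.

Wien's law: T = b/λ_max = 2.898×10⁻³/3.857×10⁻⁶ = 751.361 K.
Area A = 0.0641 × 0.125 = 8.0125×10⁻³ m².
Then P = σAT⁴ = 5.670×10⁻⁸×8.0125×10⁻³×(751.361)⁴ = 145 W.

P ≈ 145 W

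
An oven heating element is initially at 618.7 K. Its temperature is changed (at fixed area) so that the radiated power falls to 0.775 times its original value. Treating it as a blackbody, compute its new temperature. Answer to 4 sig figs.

T₂ ≈ 580.5 K

P ∝ T⁴, so T₂/T₁ = (P₂/P₁)^(1/4) = (0.775)^(1/4) = 0.938265.
T₂ = 618.7 × 0.938265 = 580.5 K.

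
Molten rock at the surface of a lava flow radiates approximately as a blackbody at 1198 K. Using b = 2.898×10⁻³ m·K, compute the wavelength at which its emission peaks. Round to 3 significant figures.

λ_max ≈ 2.42×10³ nm

Wien's displacement law: λ_max = b/T = (2.898×10⁻³ m·K)/(1198 K) = 2.419×10⁻⁶ m.
That is 2.42×10³ nm, in the infrared range.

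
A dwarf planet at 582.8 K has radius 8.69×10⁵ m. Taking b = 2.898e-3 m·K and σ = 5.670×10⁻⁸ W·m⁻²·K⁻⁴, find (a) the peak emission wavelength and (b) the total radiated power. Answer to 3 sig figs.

λ_max ≈ 4.97 μm; P ≈ 6.21×10¹⁶ W

(a) λ_max = b/T = 2.898×10⁻³/582.8 = 4.973×10⁻⁶ m = 4.97 μm.
Surface area A = 4πR² = 4π(8.69×10⁵ m)² = 9.48963×10¹² m².
(b) P = σAT⁴ = 5.670×10⁻⁸×9.48963×10¹²×(582.8)⁴ = 6.21×10¹⁶ W.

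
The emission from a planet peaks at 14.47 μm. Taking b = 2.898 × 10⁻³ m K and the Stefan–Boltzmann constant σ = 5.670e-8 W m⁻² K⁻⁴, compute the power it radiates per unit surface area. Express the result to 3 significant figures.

Wien's law: T = b/λ_max = 2.898×10⁻³/1.447×10⁻⁵ = 200.276 K.
Then I = σT⁴ = 5.670×10⁻⁸×(200.276)⁴ = 91.2 W/m².

I ≈ 91.2 W/m²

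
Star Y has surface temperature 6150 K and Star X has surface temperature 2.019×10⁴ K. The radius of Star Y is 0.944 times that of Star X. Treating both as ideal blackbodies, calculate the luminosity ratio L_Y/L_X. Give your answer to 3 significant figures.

L ∝ R²T⁴, so L_Y/L_X = (R_Y/R_X)²(T_Y/T_X)⁴ = (0.944)² × (6150/2.019×10⁴)⁴ = 0.891136 × 8.60905×10⁻³ = 7.67×10⁻³.

L_Y/L_X ≈ 7.67×10⁻³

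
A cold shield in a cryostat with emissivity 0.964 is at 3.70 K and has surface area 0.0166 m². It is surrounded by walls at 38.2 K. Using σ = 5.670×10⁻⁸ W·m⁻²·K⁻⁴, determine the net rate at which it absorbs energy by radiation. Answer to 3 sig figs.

Area A = 0.0166 m².
Net radiated power P_net = εσA(T⁴ − T₀⁴) = 0.964×5.670×10⁻⁸×0.0166×(3.70⁴ − 38.2⁴).
T⁴ − T₀⁴ = 187.416 − 2.12938×10⁶ = -2.12919×10⁶ K⁴, so P_net = -1.93×10⁻³ W — negative, meaning a net gain of 1.93×10⁻³ W.

Net gain ≈ 1.93×10⁻³ W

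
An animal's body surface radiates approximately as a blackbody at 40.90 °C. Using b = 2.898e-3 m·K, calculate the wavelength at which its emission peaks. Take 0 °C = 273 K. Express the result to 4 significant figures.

T = 40.90 °C + 273 = 313.90 K.
Wien's displacement law: λ_max = b/T = (2.898×10⁻³ m·K)/(313.90 K) = 9.2322×10⁻⁶ m.
That is 9.232 μm, in the infrared range.

λ_max ≈ 9.232 μm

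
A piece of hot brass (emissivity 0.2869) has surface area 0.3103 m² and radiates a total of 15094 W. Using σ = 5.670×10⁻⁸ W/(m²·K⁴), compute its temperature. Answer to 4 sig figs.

Area A = 0.3103 m².
P = εσAT⁴ ⇒ T = (P/(εσA))^(1/4) = (15094/(0.2869×5.670×10⁻⁸×0.3103))^(1/4) = 1315 K.

T ≈ 1315 K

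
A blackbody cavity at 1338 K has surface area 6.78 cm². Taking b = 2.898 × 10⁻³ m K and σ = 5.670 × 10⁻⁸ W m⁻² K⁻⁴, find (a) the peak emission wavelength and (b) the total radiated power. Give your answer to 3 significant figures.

λ_max ≈ 2.17 μm; P ≈ 123 W

(a) λ_max = b/T = 2.898×10⁻³/1338 = 2.166×10⁻⁶ m = 2.17 μm.
Area A = 6.78 cm² = 6.78×10⁻⁴ m².
(b) P = σAT⁴ = 5.670×10⁻⁸×6.78×10⁻⁴×(1338)⁴ = 123 W.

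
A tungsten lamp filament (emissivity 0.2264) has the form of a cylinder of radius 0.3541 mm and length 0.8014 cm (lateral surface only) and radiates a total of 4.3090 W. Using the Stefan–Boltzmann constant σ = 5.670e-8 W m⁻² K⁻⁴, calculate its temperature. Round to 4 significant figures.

Lateral area A = 2πrL = 2π×3.541×10⁻⁴×8.014×10⁻³ = 1.78302×10⁻⁵ m².
P = εσAT⁴ ⇒ T = (P/(εσA))^(1/4) = (4.3090/(0.2264×5.670×10⁻⁸×1.78302×10⁻⁵))^(1/4) = 2083 K.

T ≈ 2083 K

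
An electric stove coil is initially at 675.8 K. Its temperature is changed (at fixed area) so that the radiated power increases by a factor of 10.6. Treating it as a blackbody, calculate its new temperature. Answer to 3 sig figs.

P ∝ T⁴, so T₂/T₁ = (P₂/P₁)^(1/4) = (10.6)^(1/4) = 1.80437.
T₂ = 675.8 × 1.80437 = 1.22×10³ K.

T₂ ≈ 1.22×10³ K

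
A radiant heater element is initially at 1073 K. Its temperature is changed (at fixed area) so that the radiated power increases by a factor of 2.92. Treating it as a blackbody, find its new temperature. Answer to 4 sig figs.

P ∝ T⁴, so T₂/T₁ = (P₂/P₁)^(1/4) = (2.92)^(1/4) = 1.30721.
T₂ = 1073 × 1.30721 = 1403 K.

T₂ ≈ 1403 K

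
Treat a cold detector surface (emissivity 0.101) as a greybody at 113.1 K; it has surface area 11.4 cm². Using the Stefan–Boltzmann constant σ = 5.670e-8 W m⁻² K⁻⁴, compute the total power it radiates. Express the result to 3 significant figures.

P ≈ 1.07×10⁻³ W

Area A = 11.4 cm² = 1.14×10⁻³ m².
P = εσAT⁴ = 0.101 × 5.670×10⁻⁸ × 1.14×10⁻³ × (113.1)⁴ = 1.07×10⁻³ W.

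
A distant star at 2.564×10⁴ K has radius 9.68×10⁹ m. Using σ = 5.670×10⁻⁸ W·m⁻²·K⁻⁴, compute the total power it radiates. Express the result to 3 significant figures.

Surface area A = 4πR² = 4π(9.68×10⁹ m)² = 1.17750×10²¹ m².
P = σAT⁴ = 5.670×10⁻⁸ × 1.17750×10²¹ × (2.564×10⁴)⁴ = 2.89×10³¹ W.

P ≈ 2.89×10³¹ W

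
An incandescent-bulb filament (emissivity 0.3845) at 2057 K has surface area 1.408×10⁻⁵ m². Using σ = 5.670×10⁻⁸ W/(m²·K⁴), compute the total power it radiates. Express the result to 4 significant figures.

Area A = 1.408×10⁻⁵ m².
P = εσAT⁴ = 0.3845 × 5.670×10⁻⁸ × 1.408×10⁻⁵ × (2057)⁴ = 5.496 W.

P ≈ 5.496 W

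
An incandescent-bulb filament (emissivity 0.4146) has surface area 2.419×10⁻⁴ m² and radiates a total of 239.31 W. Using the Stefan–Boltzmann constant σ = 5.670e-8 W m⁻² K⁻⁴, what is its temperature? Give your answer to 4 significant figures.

Area A = 2.419×10⁻⁴ m².
P = εσAT⁴ ⇒ T = (P/(εσA))^(1/4) = (239.31/(0.4146×5.670×10⁻⁸×2.419×10⁻⁴))^(1/4) = 2547 K.

T ≈ 2547 K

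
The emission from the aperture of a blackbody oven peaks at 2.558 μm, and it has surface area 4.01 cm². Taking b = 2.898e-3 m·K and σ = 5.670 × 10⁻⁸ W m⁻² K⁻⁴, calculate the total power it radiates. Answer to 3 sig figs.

Wien's law: T = b/λ_max = 2.898×10⁻³/2.558×10⁻⁶ = 1132.92 K.
Area A = 4.01 cm² = 4.01×10⁻⁴ m².
Then P = σAT⁴ = 5.670×10⁻⁸×4.01×10⁻⁴×(1132.92)⁴ = 37.5 W.

P ≈ 37.5 W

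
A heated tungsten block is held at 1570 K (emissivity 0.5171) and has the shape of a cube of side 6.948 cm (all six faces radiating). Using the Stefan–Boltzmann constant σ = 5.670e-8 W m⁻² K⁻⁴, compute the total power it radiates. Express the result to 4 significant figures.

P ≈ 5160 W

Area A = 6s² = 6×(0.06948 m)² = 0.0289648 m².
P = εσAT⁴ = 0.5171 × 5.670×10⁻⁸ × 0.0289648 × (1570)⁴ = 5160 W.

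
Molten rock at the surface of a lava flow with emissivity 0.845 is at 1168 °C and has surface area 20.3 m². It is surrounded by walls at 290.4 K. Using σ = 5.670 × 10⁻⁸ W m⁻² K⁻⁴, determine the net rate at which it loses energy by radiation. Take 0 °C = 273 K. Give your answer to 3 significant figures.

T = 1168 °C + 273 = 1441 K.
Area A = 20.3 m².
Net radiated power P_net = εσA(T⁴ − T₀⁴) = 0.845×5.670×10⁻⁸×20.3×(1441⁴ − 290.4⁴).
T⁴ − T₀⁴ = 4.31177×10¹² − 7.11191×10⁹ = 4.30466×10¹² K⁴, so P_net = 4.19×10⁶ W.

Net loss ≈ 4.19×10⁶ W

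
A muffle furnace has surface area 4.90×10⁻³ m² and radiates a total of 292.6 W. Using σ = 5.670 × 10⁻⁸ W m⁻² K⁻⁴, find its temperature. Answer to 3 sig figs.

Area A = 4.90×10⁻³ m².
P = σAT⁴ ⇒ T = (P/(σA))^(1/4) = (292.6/(5.670×10⁻⁸×4.90×10⁻³))^(1/4) = 1.01×10³ K.

T ≈ 1.01×10³ K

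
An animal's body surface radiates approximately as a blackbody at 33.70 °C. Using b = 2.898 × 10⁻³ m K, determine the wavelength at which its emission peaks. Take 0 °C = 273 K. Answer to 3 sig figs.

λ_max ≈ 9.45 μm

T = 33.70 °C + 273 = 306.70 K.
Wien's displacement law: λ_max = b/T = (2.898×10⁻³ m·K)/(306.70 K) = 9.449×10⁻⁶ m.
That is 9.45 μm, in the infrared range.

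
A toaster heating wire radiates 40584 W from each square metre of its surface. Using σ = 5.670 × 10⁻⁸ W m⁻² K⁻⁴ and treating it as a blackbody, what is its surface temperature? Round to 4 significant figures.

T ≈ 919.8 K

I = σT⁴, so T = (I/σ)^(1/4) = (40584/(5.670×10⁻⁸))^(1/4) = 919.8 K.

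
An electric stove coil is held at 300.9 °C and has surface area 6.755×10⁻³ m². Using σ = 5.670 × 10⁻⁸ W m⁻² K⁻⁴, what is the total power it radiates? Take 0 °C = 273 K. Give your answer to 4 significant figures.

T = 300.9 °C + 273 = 573.9 K.
Area A = 6.755×10⁻³ m².
P = σAT⁴ = 5.670×10⁻⁸ × 6.755×10⁻³ × (573.9)⁴ = 41.55 W.

P ≈ 41.55 W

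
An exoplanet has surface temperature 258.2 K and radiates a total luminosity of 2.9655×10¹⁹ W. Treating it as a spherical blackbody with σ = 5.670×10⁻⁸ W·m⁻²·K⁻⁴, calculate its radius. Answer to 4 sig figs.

L = 4πR²σT⁴ ⇒ R = √(L/(4πσT⁴)).
σT⁴ = 252.004 W/m², so R = √(2.9655×10¹⁹/(4π×252.004)) = 9.677×10⁷ m.

R ≈ 9.677×10⁷ m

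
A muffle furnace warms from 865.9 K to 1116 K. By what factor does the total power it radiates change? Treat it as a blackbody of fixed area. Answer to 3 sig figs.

P ∝ T⁴, so P₂/P₁ = (T₂/T₁)⁴ = (1116/865.9)⁴ = (1.28883)⁴ = 2.76.

P₂/P₁ ≈ 2.76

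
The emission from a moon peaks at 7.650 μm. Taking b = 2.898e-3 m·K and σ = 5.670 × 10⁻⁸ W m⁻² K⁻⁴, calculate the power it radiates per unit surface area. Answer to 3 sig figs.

I ≈ 1.17×10³ W/m²

Wien's law: T = b/λ_max = 2.898×10⁻³/7.650×10⁻⁶ = 378.824 K.
Then I = σT⁴ = 5.670×10⁻⁸×(378.824)⁴ = 1.17×10³ W/m².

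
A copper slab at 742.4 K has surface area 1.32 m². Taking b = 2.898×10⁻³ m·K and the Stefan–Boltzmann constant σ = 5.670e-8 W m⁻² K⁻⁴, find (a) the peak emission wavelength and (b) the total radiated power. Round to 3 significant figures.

λ_max ≈ 3.90 μm; P ≈ 2.27×10⁴ W

(a) λ_max = b/T = 2.898×10⁻³/742.4 = 3.904×10⁻⁶ m = 3.90 μm.
Area A = 1.32 m².
(b) P = σAT⁴ = 5.670×10⁻⁸×1.32×(742.4)⁴ = 2.27×10⁴ W.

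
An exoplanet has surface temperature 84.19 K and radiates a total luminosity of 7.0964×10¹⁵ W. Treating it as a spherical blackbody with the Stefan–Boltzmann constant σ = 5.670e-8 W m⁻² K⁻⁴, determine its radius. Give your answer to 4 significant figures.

R ≈ 1.408×10⁷ m

L = 4πR²σT⁴ ⇒ R = √(L/(4πσT⁴)).
σT⁴ = 2.84856 W/m², so R = √(7.0964×10¹⁵/(4π×2.84856)) = 1.408×10⁷ m.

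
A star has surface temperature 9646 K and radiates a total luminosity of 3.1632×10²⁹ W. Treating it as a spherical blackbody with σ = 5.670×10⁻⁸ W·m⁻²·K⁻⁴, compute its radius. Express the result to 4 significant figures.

R ≈ 7.161×10⁹ m

L = 4πR²σT⁴ ⇒ R = √(L/(4πσT⁴)).
σT⁴ = 4.90876×10⁸ W/m², so R = √(3.1632×10²⁹/(4π×4.90876×10⁸)) = 7.161×10⁹ m.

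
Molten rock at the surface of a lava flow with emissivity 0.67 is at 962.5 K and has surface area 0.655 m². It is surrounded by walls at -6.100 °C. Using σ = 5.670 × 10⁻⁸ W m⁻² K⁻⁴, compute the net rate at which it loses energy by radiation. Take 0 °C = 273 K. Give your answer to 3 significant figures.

Net loss ≈ 2.12×10⁴ W

Surroundings: T = -6.100 °C + 273 = 266.900 K.
Area A = 0.655 m².
Net radiated power P_net = εσA(T⁴ − T₀⁴) = 0.67×5.670×10⁻⁸×0.655×(962.5⁴ − 266.900⁴).
T⁴ − T₀⁴ = 8.58229×10¹¹ − 5.07451×10⁹ = 8.53154×10¹¹ K⁴, so P_net = 2.12×10⁴ W.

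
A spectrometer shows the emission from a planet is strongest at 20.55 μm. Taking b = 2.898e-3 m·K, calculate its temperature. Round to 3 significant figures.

T ≈ 141 K

Wien's law gives T = b/λ_max = (2.898×10⁻³ m·K)/(2.055×10⁻⁵ m) = 141 K.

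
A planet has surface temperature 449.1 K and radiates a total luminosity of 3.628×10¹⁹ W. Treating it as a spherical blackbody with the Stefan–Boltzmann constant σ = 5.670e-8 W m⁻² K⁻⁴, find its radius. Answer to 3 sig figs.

R ≈ 3.54×10⁷ m

L = 4πR²σT⁴ ⇒ R = √(L/(4πσT⁴)).
σT⁴ = 2306.51 W/m², so R = √(3.628×10¹⁹/(4π×2306.51)) = 3.54×10⁷ m.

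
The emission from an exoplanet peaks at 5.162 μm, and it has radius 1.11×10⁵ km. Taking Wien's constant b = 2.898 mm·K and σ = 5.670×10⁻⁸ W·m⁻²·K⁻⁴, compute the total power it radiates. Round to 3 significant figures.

Wien's law: T = b/λ_max = 2.898×10⁻³/5.162×10⁻⁶ = 561.410 K.
Surface area A = 4πR² = 4π(1.11×10⁸ m)² = 1.54830×10¹⁷ m².
Then P = σAT⁴ = 5.670×10⁻⁸×1.54830×10¹⁷×(561.410)⁴ = 8.72×10²⁰ W.

P ≈ 8.72×10²⁰ W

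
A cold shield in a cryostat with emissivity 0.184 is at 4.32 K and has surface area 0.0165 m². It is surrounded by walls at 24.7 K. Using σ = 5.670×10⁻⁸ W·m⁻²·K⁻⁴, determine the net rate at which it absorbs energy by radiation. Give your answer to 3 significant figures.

Area A = 0.0165 m².
Net radiated power P_net = εσA(T⁴ − T₀⁴) = 0.184×5.670×10⁻⁸×0.0165×(4.32⁴ − 24.7⁴).
T⁴ − T₀⁴ = 348.285 − 3.72210×10⁵ = -3.71862×10⁵ K⁴, so P_net = -6.40×10⁻⁵ W — negative, meaning a net gain of 6.40×10⁻⁵ W.

Net gain ≈ 6.40×10⁻⁵ W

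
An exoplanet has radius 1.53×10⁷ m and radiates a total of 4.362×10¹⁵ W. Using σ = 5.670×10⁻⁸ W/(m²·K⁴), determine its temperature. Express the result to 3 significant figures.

Surface area A = 4πR² = 4π(1.53×10⁷ m)² = 2.94166×10¹⁵ m².
P = σAT⁴ ⇒ T = (P/(σA))^(1/4) = (4.362×10¹⁵/(5.670×10⁻⁸×2.94166×10¹⁵))^(1/4) = 71.5 K.

T ≈ 71.5 K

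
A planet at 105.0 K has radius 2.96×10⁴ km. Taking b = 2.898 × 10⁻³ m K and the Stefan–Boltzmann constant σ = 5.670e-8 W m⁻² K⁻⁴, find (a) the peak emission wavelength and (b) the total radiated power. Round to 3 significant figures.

(a) λ_max = b/T = 2.898×10⁻³/105.0 = 2.760×10⁻⁵ m = 27.6 μm.
Surface area A = 4πR² = 4π(2.96×10⁷ m)² = 1.10102×10¹⁶ m².
(b) P = σAT⁴ = 5.670×10⁻⁸×1.10102×10¹⁶×(105.0)⁴ = 7.59×10¹⁶ W.

λ_max ≈ 27.6 μm; P ≈ 7.59×10¹⁶ W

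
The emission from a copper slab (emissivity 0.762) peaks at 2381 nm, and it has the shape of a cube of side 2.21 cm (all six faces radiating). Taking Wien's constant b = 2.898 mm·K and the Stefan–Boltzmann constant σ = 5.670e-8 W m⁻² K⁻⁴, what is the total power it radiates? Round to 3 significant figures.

Wien's law: T = b/λ_max = 2.898×10⁻³/2.381×10⁻⁶ = 1217.14 K.
Area A = 6s² = 6×(0.0221 m)² = 2.93046×10⁻³ m².
Then P = εσAT⁴ = 0.762×5.670×10⁻⁸×2.93046×10⁻³×(1217.14)⁴ = 278 W.

P ≈ 278 W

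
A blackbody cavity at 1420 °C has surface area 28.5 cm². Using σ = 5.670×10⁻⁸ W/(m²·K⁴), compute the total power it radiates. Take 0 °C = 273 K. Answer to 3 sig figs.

T = 1420 °C + 273 = 1693 K.
Area A = 28.5 cm² = 2.85×10⁻³ m².
P = σAT⁴ = 5.670×10⁻⁸ × 2.85×10⁻³ × (1693)⁴ = 1.33×10³ W.

P ≈ 1.33×10³ W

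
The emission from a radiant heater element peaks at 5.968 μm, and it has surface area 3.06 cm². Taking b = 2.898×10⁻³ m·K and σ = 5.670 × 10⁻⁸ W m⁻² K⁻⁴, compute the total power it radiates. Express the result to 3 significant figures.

Wien's law: T = b/λ_max = 2.898×10⁻³/5.968×10⁻⁶ = 485.590 K.
Area A = 3.06 cm² = 3.06×10⁻⁴ m².
Then P = σAT⁴ = 5.670×10⁻⁸×3.06×10⁻⁴×(485.590)⁴ = 0.965 W.

P ≈ 0.965 W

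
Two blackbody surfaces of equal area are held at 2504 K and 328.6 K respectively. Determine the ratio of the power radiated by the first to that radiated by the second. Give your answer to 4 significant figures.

With equal areas, P₁/P₂ = (T₁/T₂)⁴ = (2504/328.6)⁴ = 3372.

P₁/P₂ ≈ 3372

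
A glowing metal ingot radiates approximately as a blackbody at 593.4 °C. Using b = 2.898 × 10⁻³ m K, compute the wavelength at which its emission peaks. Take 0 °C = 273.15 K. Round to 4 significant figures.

T = 593.4 °C + 273.15 = 866.55 K.
Wien's displacement law: λ_max = b/T = (2.898×10⁻³ m·K)/(866.55 K) = 3.3443×10⁻⁶ m.
That is 3.344 μm, in the infrared range.

λ_max ≈ 3.344 μm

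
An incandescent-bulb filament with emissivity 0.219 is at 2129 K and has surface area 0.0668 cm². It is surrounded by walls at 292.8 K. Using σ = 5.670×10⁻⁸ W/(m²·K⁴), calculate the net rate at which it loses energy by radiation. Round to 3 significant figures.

Net loss ≈ 1.70 W

Area A = 0.0668 cm² = 6.68×10⁻⁶ m².
Net radiated power P_net = εσA(T⁴ − T₀⁴) = 0.219×5.670×10⁻⁸×6.68×10⁻⁶×(2129⁴ − 292.8⁴).
T⁴ − T₀⁴ = 2.05448×10¹³ − 7.34995×10⁹ = 2.05375×10¹³ K⁴, so P_net = 1.70 W.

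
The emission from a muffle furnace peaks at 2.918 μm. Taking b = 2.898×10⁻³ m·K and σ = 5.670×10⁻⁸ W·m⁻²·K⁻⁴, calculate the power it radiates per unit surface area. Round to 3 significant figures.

I ≈ 5.52×10⁴ W/m²

Wien's law: T = b/λ_max = 2.898×10⁻³/2.918×10⁻⁶ = 993.146 K.
Then I = σT⁴ = 5.670×10⁻⁸×(993.146)⁴ = 5.52×10⁴ W/m².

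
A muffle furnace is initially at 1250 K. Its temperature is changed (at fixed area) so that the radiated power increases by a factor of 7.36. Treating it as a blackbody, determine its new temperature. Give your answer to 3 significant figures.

T₂ ≈ 2.06×10³ K

P ∝ T⁴, so T₂/T₁ = (P₂/P₁)^(1/4) = (7.36)^(1/4) = 1.64710.
T₂ = 1250 × 1.64710 = 2.06×10³ K.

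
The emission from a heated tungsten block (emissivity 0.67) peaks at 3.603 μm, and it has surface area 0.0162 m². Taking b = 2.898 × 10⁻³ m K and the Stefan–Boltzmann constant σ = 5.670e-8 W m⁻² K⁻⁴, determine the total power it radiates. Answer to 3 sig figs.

P ≈ 258 W

Wien's law: T = b/λ_max = 2.898×10⁻³/3.603×10⁻⁶ = 804.330 K.
Area A = 0.0162 m².
Then P = εσAT⁴ = 0.67×5.670×10⁻⁸×0.0162×(804.330)⁴ = 258 W.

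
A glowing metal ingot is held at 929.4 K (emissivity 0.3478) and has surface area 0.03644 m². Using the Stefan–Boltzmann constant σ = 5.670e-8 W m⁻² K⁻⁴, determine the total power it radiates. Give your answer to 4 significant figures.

P ≈ 536.2 W

Area A = 0.03644 m².
P = εσAT⁴ = 0.3478 × 5.670×10⁻⁸ × 0.03644 × (929.4)⁴ = 536.2 W.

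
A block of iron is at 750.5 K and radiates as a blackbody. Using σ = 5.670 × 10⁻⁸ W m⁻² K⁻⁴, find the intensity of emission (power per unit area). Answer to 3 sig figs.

Stefan–Boltzmann: I = σT⁴ = 5.670×10⁻⁸ × (750.5)⁴ = 1.80×10⁴ W/m².

I ≈ 1.80×10⁴ W/m²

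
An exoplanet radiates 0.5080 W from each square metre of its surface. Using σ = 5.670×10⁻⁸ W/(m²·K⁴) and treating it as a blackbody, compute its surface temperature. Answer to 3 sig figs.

I = σT⁴, so T = (I/σ)^(1/4) = (0.5080/(5.670×10⁻⁸))^(1/4) = 54.7 K.

T ≈ 54.7 K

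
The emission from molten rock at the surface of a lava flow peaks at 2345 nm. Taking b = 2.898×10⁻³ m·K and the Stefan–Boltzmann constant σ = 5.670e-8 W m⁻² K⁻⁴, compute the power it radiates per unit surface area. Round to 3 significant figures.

I ≈ 1.32×10⁵ W/m²

Wien's law: T = b/λ_max = 2.898×10⁻³/2.345×10⁻⁶ = 1235.82 K.
Then I = σT⁴ = 5.670×10⁻⁸×(1235.82)⁴ = 1.32×10⁵ W/m².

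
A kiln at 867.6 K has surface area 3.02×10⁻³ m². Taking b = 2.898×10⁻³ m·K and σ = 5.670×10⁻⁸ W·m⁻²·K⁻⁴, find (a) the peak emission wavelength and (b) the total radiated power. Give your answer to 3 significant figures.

(a) λ_max = b/T = 2.898×10⁻³/867.6 = 3.340×10⁻⁶ m = 3.34 μm.
Area A = 3.02×10⁻³ m².
(b) P = σAT⁴ = 5.670×10⁻⁸×3.02×10⁻³×(867.6)⁴ = 97.0 W.

λ_max ≈ 3.34 μm; P ≈ 97.0 W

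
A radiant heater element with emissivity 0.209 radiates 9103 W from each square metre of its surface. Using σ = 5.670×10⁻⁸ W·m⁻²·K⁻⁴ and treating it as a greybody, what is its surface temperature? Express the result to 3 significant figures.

I = εσT⁴, so T = (I/εσ)^(1/4) = (9103/(0.209×5.670×10⁻⁸))^(1/4) = 936 K.

T ≈ 936 K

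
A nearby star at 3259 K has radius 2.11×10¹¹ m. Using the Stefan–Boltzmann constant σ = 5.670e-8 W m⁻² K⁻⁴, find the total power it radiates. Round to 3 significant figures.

P ≈ 3.58×10³⁰ W

Surface area A = 4πR² = 4π(2.11×10¹¹ m)² = 5.59467×10²³ m².
P = σAT⁴ = 5.670×10⁻⁸ × 5.59467×10²³ × (3259)⁴ = 3.58×10³⁰ W.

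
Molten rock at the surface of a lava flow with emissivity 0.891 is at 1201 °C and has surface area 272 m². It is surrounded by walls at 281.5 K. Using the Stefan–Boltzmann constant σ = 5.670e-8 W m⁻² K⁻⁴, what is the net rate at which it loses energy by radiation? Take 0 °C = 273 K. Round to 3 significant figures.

T = 1201 °C + 273 = 1474 K.
Area A = 272 m².
Net radiated power P_net = εσA(T⁴ − T₀⁴) = 0.891×5.670×10⁻⁸×272×(1474⁴ − 281.5⁴).
T⁴ − T₀⁴ = 4.72052×10¹² − 6.27933×10⁹ = 4.71424×10¹² K⁴, so P_net = 6.48×10⁷ W.

Net loss ≈ 6.48×10⁷ W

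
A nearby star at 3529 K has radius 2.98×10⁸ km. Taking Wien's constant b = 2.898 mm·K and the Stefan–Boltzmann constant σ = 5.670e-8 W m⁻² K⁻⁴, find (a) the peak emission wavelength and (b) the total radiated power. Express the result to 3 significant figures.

(a) λ_max = b/T = 2.898×10⁻³/3529 = 8.212×10⁻⁷ m = 0.821 μm.
Surface area A = 4πR² = 4π(2.98×10¹¹ m)² = 1.11594×10²⁴ m².
(b) P = σAT⁴ = 5.670×10⁻⁸×1.11594×10²⁴×(3529)⁴ = 9.81×10³⁰ W.

λ_max ≈ 0.821 μm; P ≈ 9.81×10³⁰ W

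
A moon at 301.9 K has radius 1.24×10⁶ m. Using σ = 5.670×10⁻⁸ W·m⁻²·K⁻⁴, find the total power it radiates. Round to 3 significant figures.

Surface area A = 4πR² = 4π(1.24×10⁶ m)² = 1.93221×10¹³ m².
P = σAT⁴ = 5.670×10⁻⁸ × 1.93221×10¹³ × (301.9)⁴ = 9.10×10¹⁵ W.

P ≈ 9.10×10¹⁵ W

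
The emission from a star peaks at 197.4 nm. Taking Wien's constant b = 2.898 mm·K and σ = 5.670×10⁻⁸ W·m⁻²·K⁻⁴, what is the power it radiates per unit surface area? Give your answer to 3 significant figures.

Wien's law: T = b/λ_max = 2.898×10⁻³/1.974×10⁻⁷ = 14680.9 K.
Then I = σT⁴ = 5.670×10⁻⁸×(14680.9)⁴ = 2.63×10⁹ W/m².

I ≈ 2.63×10⁹ W/m²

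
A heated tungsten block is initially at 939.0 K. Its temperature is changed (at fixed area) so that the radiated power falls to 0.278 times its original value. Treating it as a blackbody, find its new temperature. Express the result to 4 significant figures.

P ∝ T⁴, so T₂/T₁ = (P₂/P₁)^(1/4) = (0.278)^(1/4) = 0.726125.
T₂ = 939.0 × 0.726125 = 681.8 K.

T₂ ≈ 681.8 K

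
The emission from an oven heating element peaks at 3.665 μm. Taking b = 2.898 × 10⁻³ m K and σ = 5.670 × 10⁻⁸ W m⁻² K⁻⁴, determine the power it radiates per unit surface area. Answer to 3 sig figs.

I ≈ 2.22×10⁴ W/m²

Wien's law: T = b/λ_max = 2.898×10⁻³/3.665×10⁻⁶ = 790.723 K.
Then I = σT⁴ = 5.670×10⁻⁸×(790.723)⁴ = 2.22×10⁴ W/m².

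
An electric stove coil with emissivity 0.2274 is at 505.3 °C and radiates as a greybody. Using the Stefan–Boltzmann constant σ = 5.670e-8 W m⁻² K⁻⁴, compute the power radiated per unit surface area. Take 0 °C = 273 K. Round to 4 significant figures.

I ≈ 4731 W/m²

T = 505.3 °C + 273 = 778.3 K.
Stefan–Boltzmann: I = εσT⁴ = 0.2274 × 5.670×10⁻⁸ × (778.3)⁴ = 4731 W/m².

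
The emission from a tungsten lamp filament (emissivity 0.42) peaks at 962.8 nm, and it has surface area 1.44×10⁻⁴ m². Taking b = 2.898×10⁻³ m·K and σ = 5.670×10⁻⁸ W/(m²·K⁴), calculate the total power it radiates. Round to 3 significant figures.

P ≈ 281 W

Wien's law: T = b/λ_max = 2.898×10⁻³/9.628×10⁻⁷ = 3009.97 K.
Area A = 1.44×10⁻⁴ m².
Then P = εσAT⁴ = 0.42×5.670×10⁻⁸×1.44×10⁻⁴×(3009.97)⁴ = 281 W.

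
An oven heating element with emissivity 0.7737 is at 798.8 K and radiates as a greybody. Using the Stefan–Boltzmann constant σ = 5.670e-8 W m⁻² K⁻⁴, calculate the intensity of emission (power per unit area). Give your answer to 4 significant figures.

Stefan–Boltzmann: I = εσT⁴ = 0.7737 × 5.670×10⁻⁸ × (798.8)⁴ = 1.786×10⁴ W/m².

I ≈ 1.786×10⁴ W/m²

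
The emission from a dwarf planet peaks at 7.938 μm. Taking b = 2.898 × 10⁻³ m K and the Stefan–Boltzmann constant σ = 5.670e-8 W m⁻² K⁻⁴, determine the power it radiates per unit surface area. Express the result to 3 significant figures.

Wien's law: T = b/λ_max = 2.898×10⁻³/7.938×10⁻⁶ = 365.079 K.
Then I = σT⁴ = 5.670×10⁻⁸×(365.079)⁴ = 1.01×10³ W/m².

I ≈ 1.01×10³ W/m²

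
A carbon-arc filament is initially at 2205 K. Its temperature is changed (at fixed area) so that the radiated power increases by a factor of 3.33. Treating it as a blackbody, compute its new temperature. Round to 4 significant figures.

P ∝ T⁴, so T₂/T₁ = (P₂/P₁)^(1/4) = (3.33)^(1/4) = 1.35086.
T₂ = 2205 × 1.35086 = 2979 K.

T₂ ≈ 2979 K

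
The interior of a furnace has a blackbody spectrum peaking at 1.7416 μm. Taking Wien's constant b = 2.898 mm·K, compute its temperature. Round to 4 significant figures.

T ≈ 1664 K

Wien's law gives T = b/λ_max = (2.898×10⁻³ m·K)/(1.7416×10⁻⁶ m) = 1664 K.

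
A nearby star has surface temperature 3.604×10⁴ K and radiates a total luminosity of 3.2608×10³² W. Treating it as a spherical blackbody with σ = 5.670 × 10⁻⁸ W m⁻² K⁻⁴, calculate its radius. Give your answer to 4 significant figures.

R ≈ 1.647×10¹⁰ m

L = 4πR²σT⁴ ⇒ R = √(L/(4πσT⁴)).
σT⁴ = 9.56582×10¹⁰ W/m², so R = √(3.2608×10³²/(4π×9.56582×10¹⁰)) = 1.647×10¹⁰ m.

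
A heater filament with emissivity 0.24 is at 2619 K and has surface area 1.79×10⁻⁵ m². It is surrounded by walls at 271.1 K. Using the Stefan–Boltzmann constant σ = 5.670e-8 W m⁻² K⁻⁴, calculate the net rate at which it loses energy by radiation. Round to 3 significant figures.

Area A = 1.79×10⁻⁵ m².
Net radiated power P_net = εσA(T⁴ − T₀⁴) = 0.24×5.670×10⁻⁸×1.79×10⁻⁵×(2619⁴ − 271.1⁴).
T⁴ − T₀⁴ = 4.70481×10¹³ − 5.40155×10⁹ = 4.70427×10¹³ K⁴, so P_net = 11.5 W.

Net loss ≈ 11.5 W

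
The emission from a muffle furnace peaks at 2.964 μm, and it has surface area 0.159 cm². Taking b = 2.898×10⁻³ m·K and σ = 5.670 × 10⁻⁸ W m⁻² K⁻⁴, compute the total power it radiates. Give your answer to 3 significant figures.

P ≈ 0.824 W

Wien's law: T = b/λ_max = 2.898×10⁻³/2.964×10⁻⁶ = 977.733 K.
Area A = 0.159 cm² = 1.59×10⁻⁵ m².
Then P = σAT⁴ = 5.670×10⁻⁸×1.59×10⁻⁵×(977.733)⁴ = 0.824 W.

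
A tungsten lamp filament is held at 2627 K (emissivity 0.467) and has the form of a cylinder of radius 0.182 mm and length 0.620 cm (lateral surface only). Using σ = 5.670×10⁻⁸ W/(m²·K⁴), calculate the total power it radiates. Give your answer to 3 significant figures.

P ≈ 8.94 W

Lateral area A = 2πrL = 2π×1.82×10⁻⁴×6.20×10⁻³ = 7.08995×10⁻⁶ m².
P = εσAT⁴ = 0.467 × 5.670×10⁻⁸ × 7.08995×10⁻⁶ × (2627)⁴ = 8.94 W.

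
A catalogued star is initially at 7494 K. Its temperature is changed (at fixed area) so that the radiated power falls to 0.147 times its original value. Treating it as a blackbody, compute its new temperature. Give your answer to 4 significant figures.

P ∝ T⁴, so T₂/T₁ = (P₂/P₁)^(1/4) = (0.147)^(1/4) = 0.619198.
T₂ = 7494 × 0.619198 = 4640 K.

T₂ ≈ 4640 K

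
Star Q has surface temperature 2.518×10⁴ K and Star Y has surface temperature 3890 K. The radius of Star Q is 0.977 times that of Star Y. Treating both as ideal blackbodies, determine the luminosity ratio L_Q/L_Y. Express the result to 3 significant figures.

L_Q/L_Y ≈ 1.68×10³

L ∝ R²T⁴, so L_Q/L_Y = (R_Q/R_Y)²(T_Q/T_Y)⁴ = (0.977)² × (2.518×10⁴/3890)⁴ = 0.954529 × 1755.60 = 1.68×10³.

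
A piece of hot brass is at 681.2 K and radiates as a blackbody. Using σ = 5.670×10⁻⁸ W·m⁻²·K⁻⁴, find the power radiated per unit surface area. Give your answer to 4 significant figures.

I ≈ 1.221×10⁴ W/m²

Stefan–Boltzmann: I = σT⁴ = 5.670×10⁻⁸ × (681.2)⁴ = 1.221×10⁴ W/m².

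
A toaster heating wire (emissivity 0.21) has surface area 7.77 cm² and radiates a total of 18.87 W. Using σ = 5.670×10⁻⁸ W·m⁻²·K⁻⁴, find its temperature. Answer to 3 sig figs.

T ≈ 1.20×10³ K

Area A = 7.77 cm² = 7.77×10⁻⁴ m².
P = εσAT⁴ ⇒ T = (P/(εσA))^(1/4) = (18.87/(0.21×5.670×10⁻⁸×7.77×10⁻⁴))^(1/4) = 1.20×10³ K.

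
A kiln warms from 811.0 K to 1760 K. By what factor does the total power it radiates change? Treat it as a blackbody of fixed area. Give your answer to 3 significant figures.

P₂/P₁ ≈ 22.2

P ∝ T⁴, so P₂/P₁ = (T₂/T₁)⁴ = (1760/811.0)⁴ = (2.17016)⁴ = 22.2.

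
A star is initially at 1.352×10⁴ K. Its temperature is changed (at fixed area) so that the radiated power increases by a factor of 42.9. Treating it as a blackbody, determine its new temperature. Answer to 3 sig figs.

T₂ ≈ 3.46×10⁴ K

P ∝ T⁴, so T₂/T₁ = (P₂/P₁)^(1/4) = (42.9)^(1/4) = 2.55926.
T₂ = 1.352×10⁴ × 2.55926 = 3.46×10⁴ K.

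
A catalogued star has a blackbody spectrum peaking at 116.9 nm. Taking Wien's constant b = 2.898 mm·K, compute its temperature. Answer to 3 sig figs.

T ≈ 2.48×10⁴ K

Wien's law gives T = b/λ_max = (2.898×10⁻³ m·K)/(1.169×10⁻⁷ m) = 2.48×10⁴ K.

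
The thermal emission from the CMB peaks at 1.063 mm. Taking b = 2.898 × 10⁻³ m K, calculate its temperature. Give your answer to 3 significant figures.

T ≈ 2.73 K

Wien's law gives T = b/λ_max = (2.898×10⁻³ m·K)/(1.063×10⁻³ m) = 2.73 K.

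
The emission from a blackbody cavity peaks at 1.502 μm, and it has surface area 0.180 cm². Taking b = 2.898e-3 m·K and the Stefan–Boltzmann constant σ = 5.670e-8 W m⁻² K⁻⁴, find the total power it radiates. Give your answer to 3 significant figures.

Wien's law: T = b/λ_max = 2.898×10⁻³/1.502×10⁻⁶ = 1929.43 K.
Area A = 0.180 cm² = 1.80×10⁻⁵ m².
Then P = σAT⁴ = 5.670×10⁻⁸×1.80×10⁻⁵×(1929.43)⁴ = 14.1 W.

P ≈ 14.1 W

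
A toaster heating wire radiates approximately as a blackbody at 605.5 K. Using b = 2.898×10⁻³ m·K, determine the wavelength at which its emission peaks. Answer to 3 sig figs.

λ_max ≈ 4.79 μm

Wien's displacement law: λ_max = b/T = (2.898×10⁻³ m·K)/(605.5 K) = 4.786×10⁻⁶ m.
That is 4.79 μm, in the infrared range.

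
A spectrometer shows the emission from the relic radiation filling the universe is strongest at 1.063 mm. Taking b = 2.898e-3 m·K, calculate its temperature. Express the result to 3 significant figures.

Wien's law gives T = b/λ_max = (2.898×10⁻³ m·K)/(1.063×10⁻³ m) = 2.73 K.

T ≈ 2.73 K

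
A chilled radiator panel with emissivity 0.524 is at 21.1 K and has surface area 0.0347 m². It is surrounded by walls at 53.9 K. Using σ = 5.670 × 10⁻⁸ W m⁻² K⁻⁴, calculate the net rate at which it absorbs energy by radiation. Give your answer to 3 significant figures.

Area A = 0.0347 m².
Net radiated power P_net = εσA(T⁴ − T₀⁴) = 0.524×5.670×10⁻⁸×0.0347×(21.1⁴ − 53.9⁴).
T⁴ − T₀⁴ = 1.98212×10⁵ − 8.44025×10⁶ = -8.24204×10⁶ K⁴, so P_net = -8.50×10⁻³ W — negative, meaning a net gain of 8.50×10⁻³ W.

Net gain ≈ 8.50×10⁻³ W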